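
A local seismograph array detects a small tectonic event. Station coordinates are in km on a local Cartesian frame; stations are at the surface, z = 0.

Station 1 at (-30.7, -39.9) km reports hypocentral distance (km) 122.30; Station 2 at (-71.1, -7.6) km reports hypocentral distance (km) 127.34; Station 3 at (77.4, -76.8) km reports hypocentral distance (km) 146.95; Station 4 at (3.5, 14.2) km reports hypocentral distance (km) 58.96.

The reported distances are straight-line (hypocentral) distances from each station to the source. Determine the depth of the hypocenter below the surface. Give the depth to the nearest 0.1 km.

Each station gives a sphere (x−x_i)² + (y−y_i)² + z² = d_i² (stations at z=0).
Subtracting the Station 1 sphere from Station 2 and Station 3: z² cancels, leaving linear equations in x and y:
-80.8 x + 64.6 y = 1320.28
216.2 x − 73.8 y = 2717.49
Solving: x ≈ 34.108, y ≈ 63.100 km (keep extra digits for the depth step; rounded: 34.1, 63.1).
Then from the Station 1 sphere: z² = 122.30² − (x + 30.7)² − (y + 39.9)² with x = 34.108, y = 63.100, so z ≈ 12.174 ≈ 12.2 km.
Check against Station 4 (with the unrounded solution): distance 58.96 ≈ 58.96 km. ✓

z ≈ 12.2 km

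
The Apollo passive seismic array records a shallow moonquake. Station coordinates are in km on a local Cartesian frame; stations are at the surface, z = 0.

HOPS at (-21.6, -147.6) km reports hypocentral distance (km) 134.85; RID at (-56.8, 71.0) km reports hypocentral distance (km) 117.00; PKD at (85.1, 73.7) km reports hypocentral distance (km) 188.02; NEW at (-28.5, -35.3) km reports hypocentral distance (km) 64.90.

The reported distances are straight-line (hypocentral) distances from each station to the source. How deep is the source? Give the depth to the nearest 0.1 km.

depth ≈ 56.5 km

Each station gives a sphere (x−x_i)² + (y−y_i)² + z² = d_i² (stations at z=0).
Subtracting the HOPS sphere from RID and PKD: z² cancels, leaving linear equations in x and y:
-70.4 x + 437.2 y = -9489.56
213.4 x + 442.6 y = -26745.62
Solving: x ≈ -60.206, y ≈ -31.400 km (keep extra digits for the depth step; rounded: -60.2, -31.4).
Then from the HOPS sphere: z² = 134.85² − (x + 21.6)² − (y + 147.6)² with x = -60.206, y = -31.400, so z ≈ 56.495 ≈ 56.5 km.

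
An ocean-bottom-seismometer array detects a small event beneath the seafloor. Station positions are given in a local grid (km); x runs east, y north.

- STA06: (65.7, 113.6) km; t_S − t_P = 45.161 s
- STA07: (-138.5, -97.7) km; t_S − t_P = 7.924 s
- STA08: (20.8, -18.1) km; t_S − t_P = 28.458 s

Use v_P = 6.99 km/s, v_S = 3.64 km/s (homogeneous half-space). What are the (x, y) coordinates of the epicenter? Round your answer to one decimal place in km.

Distance from S−P lag: d = Δt · v_P v_S / (v_P − v_S) = Δt · (6.99·3.64)/(6.99−3.64) ≈ 7.5951·Δt.
So d_STA06 = 343.00, d_STA07 = 60.18, d_STA08 = 216.14 km.
Circle about each station: (x − 65.7)² + (y − 113.6)² = 343.00²; (x + 138.5)² + (y + 97.7)² = 60.18²; (x − 20.8)² + (y + 18.1)² = 216.14².
Subtracting the STA06 equation from the STA07 and STA08 equations removes the quadratic terms:
-408.4 x − 422.6 y = 125533.46
-89.8 x − 263.4 y = 54471.30
Solving the 2×2 system: x ≈ -144.3, y ≈ -157.6 km.

(-144.3, -157.6)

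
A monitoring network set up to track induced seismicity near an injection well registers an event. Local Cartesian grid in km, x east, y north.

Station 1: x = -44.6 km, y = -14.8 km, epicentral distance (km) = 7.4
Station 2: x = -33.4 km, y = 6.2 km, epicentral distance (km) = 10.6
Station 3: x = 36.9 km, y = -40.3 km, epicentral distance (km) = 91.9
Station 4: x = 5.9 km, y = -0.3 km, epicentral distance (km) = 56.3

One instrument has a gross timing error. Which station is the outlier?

Station 2

Solve using three stations at a time. Using Station 1, Station 3, Station 4 (subtract circle equations pairwise → linear system) gives (x, y) ≈ (-49.7, -9.4).
Distances from that point to each station vs reported:
  Station 1: calculated 7.4 vs reported 7.4 → residual 0.0 km
  Station 2: calculated 22.5 vs reported 10.6 → residual 11.9 km
  Station 3: calculated 91.9 vs reported 91.9 → residual 0.0 km
  Station 4: calculated 56.3 vs reported 56.3 → residual 0.0 km
Station 1, Station 3, Station 4 are mutually consistent (residuals ≈ 0); Station 2 is off by 11.9 km.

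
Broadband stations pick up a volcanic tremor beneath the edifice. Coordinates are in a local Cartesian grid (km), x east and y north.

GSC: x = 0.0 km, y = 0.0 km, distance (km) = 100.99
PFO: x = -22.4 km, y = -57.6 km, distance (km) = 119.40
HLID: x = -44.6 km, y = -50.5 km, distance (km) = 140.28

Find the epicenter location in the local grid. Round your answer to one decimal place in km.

Circle about each station: x² + y² = 100.99²; (x + 22.4)² + (y + 57.6)² = 119.40²; (x + 44.6)² + (y + 50.5)² = 140.28².
Subtracting pairs of circle equations eliminates x²+y² and gives linear equations (the radical axes):
-44.8 x − 115.2 y = -237.86
-89.2 x − 101.0 y = -4940.09
Solving the 2×2 system: x ≈ 94.8, y ≈ -34.8 km.

94.8 km east, -34.8 km north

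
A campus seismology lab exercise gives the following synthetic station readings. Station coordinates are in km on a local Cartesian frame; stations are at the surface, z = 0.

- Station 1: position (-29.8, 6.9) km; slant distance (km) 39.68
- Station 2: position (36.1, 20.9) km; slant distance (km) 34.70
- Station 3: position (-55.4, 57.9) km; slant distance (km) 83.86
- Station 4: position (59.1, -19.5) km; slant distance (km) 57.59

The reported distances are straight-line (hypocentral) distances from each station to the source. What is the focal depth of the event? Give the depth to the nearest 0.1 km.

Each station gives a sphere (x−x_i)² + (y−y_i)² + z² = d_i² (stations at z=0).
Subtracting the Station 1 sphere from Station 2 and Station 3: z² cancels, leaving linear equations in x and y:
131.8 x + 28.0 y = 1174.78
-51.2 x + 102.0 y = 27.92
Solving: x ≈ 8.002, y ≈ 4.290 km (keep extra digits for the depth step; rounded: 8.0, 4.3).
Then from the Station 1 sphere: z² = 39.68² − (x + 29.8)² − (y − 6.9)² with x = 8.002, y = 4.290, so z ≈ 11.777 ≈ 11.8 km.

z ≈ 11.8 km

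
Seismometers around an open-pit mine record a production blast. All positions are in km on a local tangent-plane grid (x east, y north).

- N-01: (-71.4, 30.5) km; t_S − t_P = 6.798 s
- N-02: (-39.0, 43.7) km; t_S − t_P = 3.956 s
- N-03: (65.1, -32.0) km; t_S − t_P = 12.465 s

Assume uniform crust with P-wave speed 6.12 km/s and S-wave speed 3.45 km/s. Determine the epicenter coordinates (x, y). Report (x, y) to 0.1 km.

(-18.7, 19.9)

Distance from S−P lag: d = Δt · v_P v_S / (v_P − v_S) = Δt · (6.12·3.45)/(6.12−3.45) ≈ 7.9079·Δt.
So d_N-01 = 53.76, d_N-02 = 31.28, d_N-03 = 98.57 km.
Circle about each station: (x + 71.4)² + (y − 30.5)² = 53.76²; (x + 39.0)² + (y − 43.7)² = 31.28²; (x − 65.1)² + (y + 32.0)² = 98.57².
Subtracting pairs of circle equations eliminates x²+y² and gives linear equations (the radical axes):
64.8 x + 26.4 y = -685.82
273.0 x − 125.0 y = -7592.11
Solving the 2×2 system: x ≈ -18.7, y ≈ 19.9 km.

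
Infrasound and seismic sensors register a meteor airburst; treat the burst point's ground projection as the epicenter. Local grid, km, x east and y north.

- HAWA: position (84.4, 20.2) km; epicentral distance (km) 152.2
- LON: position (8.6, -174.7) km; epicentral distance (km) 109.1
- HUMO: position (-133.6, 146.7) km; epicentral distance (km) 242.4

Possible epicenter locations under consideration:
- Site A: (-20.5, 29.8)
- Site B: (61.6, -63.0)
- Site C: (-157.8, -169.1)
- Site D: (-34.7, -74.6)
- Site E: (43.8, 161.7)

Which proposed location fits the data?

For each candidate, compare |candidate − station| to the reported distance:
Site A: residuals HAWA 46.9, LON 97.5, HUMO 79.7 → max 97.5 km
Site B: residuals HAWA 65.9, LON 14.5, HUMO 44.1 → max 65.9 km
Site C: residuals HAWA 155.2, LON 57.4, HUMO 74.3 → max 155.2 km
Site D: residuals HAWA 0.0, LON 0.0, HUMO 0.0 → max 0.0 km
Site E: residuals HAWA 5.0, LON 229.1, HUMO 64.4 → max 229.1 km
Only Site D has all residuals ≈ 0.

Site D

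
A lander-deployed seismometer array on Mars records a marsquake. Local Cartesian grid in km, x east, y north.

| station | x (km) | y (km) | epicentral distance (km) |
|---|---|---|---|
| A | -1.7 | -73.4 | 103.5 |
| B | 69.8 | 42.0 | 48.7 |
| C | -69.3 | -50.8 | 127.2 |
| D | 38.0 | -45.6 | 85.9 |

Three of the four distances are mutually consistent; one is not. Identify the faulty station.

Solve using three stations at a time. Using B, C, D (subtract circle equations pairwise → linear system) gives (x, y) ≈ (21.2, 38.7).
Distances from that point to each station vs reported:
  A: calculated 114.4 vs reported 103.5 → residual 10.9 km
  B: calculated 48.8 vs reported 48.7 → residual 0.1 km
  C: calculated 127.2 vs reported 127.2 → residual 0.0 km
  D: calculated 85.9 vs reported 85.9 → residual 0.0 km
B, C, D are mutually consistent (residuals ≈ 0); A is off by 10.9 km.

A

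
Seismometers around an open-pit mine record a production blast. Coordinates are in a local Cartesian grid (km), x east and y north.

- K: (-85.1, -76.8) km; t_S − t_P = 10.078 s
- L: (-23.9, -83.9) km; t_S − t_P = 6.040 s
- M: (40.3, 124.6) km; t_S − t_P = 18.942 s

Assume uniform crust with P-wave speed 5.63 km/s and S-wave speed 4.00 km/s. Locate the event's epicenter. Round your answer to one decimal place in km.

(40.4, -137.1)

Distance from S−P lag: d = Δt · v_P v_S / (v_P − v_S) = Δt · (5.63·4.00)/(5.63−4.00) ≈ 13.8160·Δt.
So d_K = 139.24, d_L = 83.45, d_M = 261.70 km.
Circle about each station: (x + 85.1)² + (y + 76.8)² = 139.24²; (x + 23.9)² + (y + 83.9)² = 83.45²; (x − 40.3)² + (y − 124.6)² = 261.70².
Subtracting pairs of circle equations eliminates x²+y² and gives linear equations (the radical axes):
122.4 x − 14.2 y = 6894.05
250.8 x + 402.8 y = -45090.11
Solving the 2×2 system: x ≈ 40.4, y ≈ -137.1 km.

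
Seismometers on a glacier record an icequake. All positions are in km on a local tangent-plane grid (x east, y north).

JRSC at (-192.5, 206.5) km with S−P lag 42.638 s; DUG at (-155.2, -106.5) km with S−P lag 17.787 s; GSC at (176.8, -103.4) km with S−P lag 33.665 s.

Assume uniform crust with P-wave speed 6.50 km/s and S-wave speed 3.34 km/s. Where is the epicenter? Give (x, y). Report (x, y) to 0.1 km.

Distance from S−P lag: d = Δt · v_P v_S / (v_P − v_S) = Δt · (6.50·3.34)/(6.50−3.34) ≈ 6.8703·Δt.
So d_JRSC = 292.93, d_DUG = 122.20, d_GSC = 231.29 km.
Circle about each station: (x + 192.5)² + (y − 206.5)² = 292.93²; (x + 155.2)² + (y + 106.5)² = 122.20²; (x − 176.8)² + (y + 103.4)² = 231.29².
Subtracting the JRSC equation from the DUG and GSC equations removes the quadratic terms:
74.6 x − 626.0 y = 26605.93
738.6 x − 619.8 y = -5435.78
Solving the 2×2 system: x ≈ -47.8, y ≈ -48.2 km.
Check against JRSC (with the unrounded x, y): √((x + 192.5)²+(y − 206.5)²) = 292.93 ≈ 292.93 km. ✓

-47.8 km east, -48.2 km north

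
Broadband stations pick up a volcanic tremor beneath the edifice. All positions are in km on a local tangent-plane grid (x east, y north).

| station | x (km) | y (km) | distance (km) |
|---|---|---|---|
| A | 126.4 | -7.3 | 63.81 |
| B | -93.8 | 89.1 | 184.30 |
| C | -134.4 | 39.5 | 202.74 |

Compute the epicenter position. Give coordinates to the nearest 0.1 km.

Circle about each station: (x − 126.4)² + (y + 7.3)² = 63.81²; (x + 93.8)² + (y − 89.1)² = 184.30²; (x + 134.4)² + (y − 39.5)² = 202.74².
Subtracting the A equation from the B and C equations removes the quadratic terms:
-440.4 x + 192.8 y = -29187.77
-521.6 x + 93.6 y = -33438.43
Solving the 2×2 system: x ≈ 62.6, y ≈ -8.4 km.

(62.6, -8.4)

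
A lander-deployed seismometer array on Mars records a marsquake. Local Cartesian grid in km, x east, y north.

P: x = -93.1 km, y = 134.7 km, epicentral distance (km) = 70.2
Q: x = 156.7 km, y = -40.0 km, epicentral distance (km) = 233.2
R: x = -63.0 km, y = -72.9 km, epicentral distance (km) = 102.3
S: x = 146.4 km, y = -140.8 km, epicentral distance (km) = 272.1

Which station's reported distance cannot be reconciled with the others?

P

Solve using three stations at a time. Using Q, R, S (subtract circle equations pairwise → linear system) gives (x, y) ≈ (-65.9, 29.3).
Distances from that point to each station vs reported:
  P: calculated 108.8 vs reported 70.2 → residual 38.6 km
  Q: calculated 233.2 vs reported 233.2 → residual 0.0 km
  R: calculated 102.3 vs reported 102.3 → residual 0.0 km
  S: calculated 272.1 vs reported 272.1 → residual 0.0 km
Q, R, S are mutually consistent (residuals ≈ 0); P is off by 38.6 km.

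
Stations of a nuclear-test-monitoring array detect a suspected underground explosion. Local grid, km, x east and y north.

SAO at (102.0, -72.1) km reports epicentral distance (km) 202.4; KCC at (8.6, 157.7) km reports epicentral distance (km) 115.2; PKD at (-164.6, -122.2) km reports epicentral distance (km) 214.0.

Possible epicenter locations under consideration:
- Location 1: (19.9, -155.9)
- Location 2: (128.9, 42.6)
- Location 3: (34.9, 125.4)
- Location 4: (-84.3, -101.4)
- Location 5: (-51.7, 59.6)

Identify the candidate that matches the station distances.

For each candidate, compare |candidate − station| to the reported distance:
Location 1: residuals SAO 85.1, KCC 198.6, PKD 26.4 → max 198.6 km
Location 2: residuals SAO 84.6, KCC 51.3, PKD 122.6 → max 122.6 km
Location 3: residuals SAO 6.2, KCC 73.5, PKD 104.0 → max 104.0 km
Location 4: residuals SAO 13.8, KCC 160.1, PKD 131.0 → max 160.1 km
Location 5: residuals SAO 0.0, KCC 0.0, PKD 0.0 → max 0.0 km
Only Location 5 has all residuals ≈ 0.

Location 5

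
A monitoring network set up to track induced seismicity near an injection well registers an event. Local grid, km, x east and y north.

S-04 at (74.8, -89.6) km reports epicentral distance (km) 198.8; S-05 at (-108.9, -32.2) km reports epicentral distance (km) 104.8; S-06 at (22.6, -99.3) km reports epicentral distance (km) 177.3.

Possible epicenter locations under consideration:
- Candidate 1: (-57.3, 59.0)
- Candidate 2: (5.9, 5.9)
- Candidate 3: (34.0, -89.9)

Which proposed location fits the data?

For each candidate, compare |candidate − station| to the reported distance:
Candidate 1: residuals S-04 0.0, S-05 0.0, S-06 0.0 → max 0.0 km
Candidate 2: residuals S-04 81.0, S-05 16.2, S-06 70.8 → max 81.0 km
Candidate 3: residuals S-04 158.0, S-05 49.3, S-06 162.5 → max 162.5 km
Only Candidate 1 has all residuals ≈ 0.

Candidate 1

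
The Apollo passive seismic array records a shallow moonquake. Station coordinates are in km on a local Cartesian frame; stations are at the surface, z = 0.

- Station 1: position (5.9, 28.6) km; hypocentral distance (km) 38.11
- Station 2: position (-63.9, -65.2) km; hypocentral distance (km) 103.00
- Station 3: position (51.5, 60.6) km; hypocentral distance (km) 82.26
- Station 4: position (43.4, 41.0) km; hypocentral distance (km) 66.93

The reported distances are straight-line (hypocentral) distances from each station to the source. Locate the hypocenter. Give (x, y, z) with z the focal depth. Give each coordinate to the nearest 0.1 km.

(-9.5, 16.0, 32.5)

Each station gives a sphere (x−x_i)² + (y−y_i)² + z² = d_i² (stations at z=0).
Subtracting the Station 1 sphere from Station 2 and Station 3: z² cancels, leaving linear equations in x and y:
-139.6 x − 187.6 y = -1675.15
91.2 x + 64.0 y = 157.50
Solving: x ≈ -9.500, y ≈ 15.999 km (keep extra digits for the depth step; rounded: -9.5, 16.0).
Then from the Station 1 sphere: z² = 38.11² − (x − 5.9)² − (y − 28.6)² with x = -9.500, y = 15.999, so z ≈ 32.503 ≈ 32.5 km.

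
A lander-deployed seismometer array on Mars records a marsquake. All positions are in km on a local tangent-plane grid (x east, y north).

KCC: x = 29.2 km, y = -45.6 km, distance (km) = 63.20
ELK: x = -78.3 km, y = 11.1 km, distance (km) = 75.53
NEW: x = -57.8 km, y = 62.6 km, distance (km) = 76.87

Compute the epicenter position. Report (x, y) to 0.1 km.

-2.8 km east, 8.9 km north

Circle about each station: (x − 29.2)² + (y + 45.6)² = 63.20²; (x + 78.3)² + (y − 11.1)² = 75.53²; (x + 57.8)² + (y − 62.6)² = 76.87².
Subtracting pairs of circle equations eliminates x²+y² and gives linear equations (the radical axes):
-215.0 x + 113.4 y = 1611.56
-174.0 x + 216.4 y = 2412.84
Solving the 2×2 system: x ≈ -2.8, y ≈ 8.9 km.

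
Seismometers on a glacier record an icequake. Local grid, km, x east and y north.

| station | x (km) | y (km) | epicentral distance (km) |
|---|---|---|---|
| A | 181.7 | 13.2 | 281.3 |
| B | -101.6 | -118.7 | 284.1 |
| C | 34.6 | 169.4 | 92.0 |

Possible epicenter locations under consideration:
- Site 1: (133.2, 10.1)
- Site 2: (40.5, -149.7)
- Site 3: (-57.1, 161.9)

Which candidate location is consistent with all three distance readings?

Site 3

For each candidate, compare |candidate − station| to the reported distance:
Site 1: residuals A 232.7, B 16.3, C 95.3 → max 232.7 km
Site 2: residuals A 65.7, B 138.7, C 227.2 → max 227.2 km
Site 3: residuals A 0.0, B 0.0, C 0.0 → max 0.0 km
Only Site 3 has all residuals ≈ 0.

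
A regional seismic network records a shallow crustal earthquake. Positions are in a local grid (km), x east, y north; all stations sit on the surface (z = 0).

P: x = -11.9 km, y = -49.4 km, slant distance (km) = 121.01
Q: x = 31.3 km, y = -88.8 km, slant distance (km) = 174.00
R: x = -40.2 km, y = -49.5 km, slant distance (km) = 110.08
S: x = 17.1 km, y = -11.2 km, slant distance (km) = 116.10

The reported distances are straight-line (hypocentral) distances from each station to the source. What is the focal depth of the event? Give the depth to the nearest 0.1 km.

Each station gives a sphere (x−x_i)² + (y−y_i)² + z² = d_i² (stations at z=0).
Subtracting the P sphere from Q and R: z² cancels, leaving linear equations in x and y:
86.4 x − 78.8 y = -9349.42
-56.6 x − 0.2 y = 4010.13
Solving: x ≈ -70.995, y ≈ 40.806 km (keep extra digits for the depth step; rounded: -71.0, 40.8).
Then from the P sphere: z² = 121.01² − (x + 11.9)² − (y + 49.4)² with x = -70.995, y = 40.806, so z ≈ 54.901 ≈ 54.9 km.

54.9 km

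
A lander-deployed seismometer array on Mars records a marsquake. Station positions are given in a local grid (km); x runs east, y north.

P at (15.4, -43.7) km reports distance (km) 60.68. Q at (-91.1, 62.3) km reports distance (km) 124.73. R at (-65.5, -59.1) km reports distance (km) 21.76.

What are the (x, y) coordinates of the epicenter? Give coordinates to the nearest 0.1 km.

(-44.5, -53.4)

Circle about each station: (x − 15.4)² + (y + 43.7)² = 60.68²; (x + 91.1)² + (y − 62.3)² = 124.73²; (x + 65.5)² + (y + 59.1)² = 21.76².
Subtracting the P equation from the Q and R equations removes the quadratic terms:
-213.0 x + 212.0 y = -1841.86
-161.8 x − 30.8 y = 8844.77
Solving the 2×2 system: x ≈ -44.5, y ≈ -53.4 km.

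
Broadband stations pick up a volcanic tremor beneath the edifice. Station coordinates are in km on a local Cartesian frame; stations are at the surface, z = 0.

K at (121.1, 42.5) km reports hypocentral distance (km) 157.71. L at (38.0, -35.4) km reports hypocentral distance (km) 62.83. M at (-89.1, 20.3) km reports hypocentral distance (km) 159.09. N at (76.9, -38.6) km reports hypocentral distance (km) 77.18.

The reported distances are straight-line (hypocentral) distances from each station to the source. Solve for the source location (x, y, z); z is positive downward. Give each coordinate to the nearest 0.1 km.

Each station gives a sphere (x−x_i)² + (y−y_i)² + z² = d_i² (stations at z=0).
Subtracting the K sphere from L and M: z² cancels, leaving linear equations in x and y:
-166.2 x − 155.8 y = 7150.54
-420.4 x − 44.4 y = -8557.74
Solving: x ≈ 28.403, y ≈ -76.195 km (keep extra digits for the depth step; rounded: 28.4, -76.2).
Then from the K sphere: z² = 157.71² − (x − 121.1)² − (y − 42.5)² with x = 28.403, y = -76.195, so z ≈ 46.810 ≈ 46.8 km.
Check against N (with the unrounded solution): distance 77.18 ≈ 77.18 km. ✓

x ≈ 28.4 km, y ≈ -76.2 km, depth ≈ 46.8 km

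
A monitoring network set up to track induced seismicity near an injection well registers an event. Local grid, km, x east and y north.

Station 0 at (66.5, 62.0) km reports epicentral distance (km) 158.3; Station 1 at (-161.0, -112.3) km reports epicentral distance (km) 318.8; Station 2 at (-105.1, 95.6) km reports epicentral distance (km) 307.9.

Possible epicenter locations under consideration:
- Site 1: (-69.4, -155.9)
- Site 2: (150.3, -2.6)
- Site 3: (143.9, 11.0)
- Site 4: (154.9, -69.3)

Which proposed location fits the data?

For each candidate, compare |candidate − station| to the reported distance:
Site 1: residuals Station 0 98.5, Station 1 217.4, Station 2 53.9 → max 217.4 km
Site 2: residuals Station 0 52.5, Station 1 11.3, Station 2 34.3 → max 52.5 km
Site 3: residuals Station 0 65.6, Station 1 10.1, Station 2 44.9 → max 65.6 km
Site 4: residuals Station 0 0.0, Station 1 0.0, Station 2 0.0 → max 0.0 km
Only Site 4 has all residuals ≈ 0.

Site 4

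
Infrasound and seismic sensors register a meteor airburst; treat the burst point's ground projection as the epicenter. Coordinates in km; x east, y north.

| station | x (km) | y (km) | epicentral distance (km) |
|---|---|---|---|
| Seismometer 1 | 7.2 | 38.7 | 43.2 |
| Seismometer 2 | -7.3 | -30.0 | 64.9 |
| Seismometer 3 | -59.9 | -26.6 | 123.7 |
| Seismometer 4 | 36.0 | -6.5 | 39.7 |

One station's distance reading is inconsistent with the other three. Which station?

Seismometer 2

Solve using three stations at a time. Using Seismometer 1, Seismometer 3, Seismometer 4 (subtract circle equations pairwise → linear system) gives (x, y) ≈ (49.7, 30.8).
Distances from that point to each station vs reported:
  Seismometer 1: calculated 43.2 vs reported 43.2 → residual 0.0 km
  Seismometer 2: calculated 83.3 vs reported 64.9 → residual 18.4 km
  Seismometer 3: calculated 123.7 vs reported 123.7 → residual 0.0 km
  Seismometer 4: calculated 39.7 vs reported 39.7 → residual 0.0 km
Seismometer 1, Seismometer 3, Seismometer 4 are mutually consistent (residuals ≈ 0); Seismometer 2 is off by 18.4 km.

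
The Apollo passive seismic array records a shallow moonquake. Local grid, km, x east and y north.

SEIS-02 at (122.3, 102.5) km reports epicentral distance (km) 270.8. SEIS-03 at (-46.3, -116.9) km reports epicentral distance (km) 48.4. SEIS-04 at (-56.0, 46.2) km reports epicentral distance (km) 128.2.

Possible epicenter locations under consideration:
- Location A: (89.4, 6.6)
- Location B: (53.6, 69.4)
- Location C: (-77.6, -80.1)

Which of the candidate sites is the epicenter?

Location C

For each candidate, compare |candidate − station| to the reported distance:
Location A: residuals SEIS-02 169.4, SEIS-03 135.1, SEIS-04 22.5 → max 169.4 km
Location B: residuals SEIS-02 194.5, SEIS-03 163.0, SEIS-04 16.2 → max 194.5 km
Location C: residuals SEIS-02 0.1, SEIS-03 0.1, SEIS-04 0.1 → max 0.1 km
Only Location C has all residuals ≈ 0.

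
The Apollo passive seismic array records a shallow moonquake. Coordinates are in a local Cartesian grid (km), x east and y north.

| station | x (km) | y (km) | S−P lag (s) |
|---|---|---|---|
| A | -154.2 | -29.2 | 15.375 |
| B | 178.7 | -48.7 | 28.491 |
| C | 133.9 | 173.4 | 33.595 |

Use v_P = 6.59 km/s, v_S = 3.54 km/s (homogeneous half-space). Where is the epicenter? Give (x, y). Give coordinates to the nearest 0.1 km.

-37.1 km east, -18.4 km north

Distance from S−P lag: d = Δt · v_P v_S / (v_P − v_S) = Δt · (6.59·3.54)/(6.59−3.54) ≈ 7.6487·Δt.
So d_A = 117.60, d_B = 217.92, d_C = 256.96 km.
Circle about each station: (x + 154.2)² + (y + 29.2)² = 117.60²; (x − 178.7)² + (y + 48.7)² = 217.92²; (x − 133.9)² + (y − 173.4)² = 256.96².
Subtracting the A equation from the B and C equations removes the quadratic terms:
665.8 x − 39.0 y = -23984.27
576.2 x + 405.2 y = -28832.19
Solving the 2×2 system: x ≈ -37.1, y ≈ -18.4 km.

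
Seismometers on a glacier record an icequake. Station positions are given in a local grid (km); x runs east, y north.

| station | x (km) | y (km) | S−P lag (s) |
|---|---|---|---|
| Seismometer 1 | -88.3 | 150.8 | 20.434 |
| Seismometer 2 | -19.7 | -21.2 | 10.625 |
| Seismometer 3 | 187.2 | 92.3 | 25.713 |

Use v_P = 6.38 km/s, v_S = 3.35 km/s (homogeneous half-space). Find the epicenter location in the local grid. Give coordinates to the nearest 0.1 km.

x ≈ 11.6 km, y ≈ 46.9 km

Distance from S−P lag: d = Δt · v_P v_S / (v_P − v_S) = Δt · (6.38·3.35)/(6.38−3.35) ≈ 7.0538·Δt.
So d_Seismometer 1 = 144.14, d_Seismometer 2 = 74.95, d_Seismometer 3 = 181.37 km.
Circle about each station: (x + 88.3)² + (y − 150.8)² = 144.14²; (x + 19.7)² + (y + 21.2)² = 74.95²; (x − 187.2)² + (y − 92.3)² = 181.37².
Subtracting the Seismometer 1 equation from the Seismometer 2 and Seismometer 3 equations removes the quadratic terms:
137.2 x − 344.0 y = -14541.16
551.0 x − 117.0 y = 906.86
Solving the 2×2 system: x ≈ 11.6, y ≈ 46.9 km.
Check against Seismometer 1 (with the unrounded x, y): √((x + 88.3)²+(y − 150.8)²) = 144.14 ≈ 144.14 km. ✓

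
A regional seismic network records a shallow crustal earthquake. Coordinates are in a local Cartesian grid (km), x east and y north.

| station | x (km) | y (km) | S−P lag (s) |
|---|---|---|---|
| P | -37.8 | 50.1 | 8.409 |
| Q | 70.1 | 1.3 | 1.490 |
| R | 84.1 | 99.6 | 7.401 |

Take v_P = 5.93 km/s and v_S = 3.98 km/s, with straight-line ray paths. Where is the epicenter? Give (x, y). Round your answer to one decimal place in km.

57.4 km east, 14.1 km north

Distance from S−P lag: d = Δt · v_P v_S / (v_P − v_S) = Δt · (5.93·3.98)/(5.93−3.98) ≈ 12.1033·Δt.
So d_P = 101.78, d_Q = 18.03, d_R = 89.58 km.
Circle about each station: (x + 37.8)² + (y − 50.1)² = 101.78²; (x − 70.1)² + (y − 1.3)² = 18.03²; (x − 84.1)² + (y − 99.6)² = 89.58².
Subtracting the P equation from the Q and R equations removes the quadratic terms:
215.8 x − 97.6 y = 11010.94
243.8 x + 99.0 y = 15388.71
Solving the 2×2 system: x ≈ 57.4, y ≈ 14.1 km.
Check against P (with the unrounded x, y): √((x + 37.8)²+(y − 50.1)²) = 101.78 ≈ 101.78 km. ✓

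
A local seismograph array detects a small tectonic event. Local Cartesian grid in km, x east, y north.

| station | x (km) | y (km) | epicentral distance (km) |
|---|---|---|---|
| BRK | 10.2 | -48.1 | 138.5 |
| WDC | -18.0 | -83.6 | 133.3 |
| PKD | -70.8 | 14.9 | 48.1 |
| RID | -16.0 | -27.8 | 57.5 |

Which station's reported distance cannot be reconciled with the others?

Solve using three stations at a time. Using BRK, WDC, PKD (subtract circle equations pairwise → linear system) gives (x, y) ≈ (-117.8, 4.7).
Distances from that point to each station vs reported:
  BRK: calculated 138.5 vs reported 138.5 → residual 0.0 km
  WDC: calculated 133.3 vs reported 133.3 → residual 0.0 km
  PKD: calculated 48.1 vs reported 48.1 → residual 0.0 km
  RID: calculated 106.9 vs reported 57.5 → residual 49.4 km
BRK, WDC, PKD are mutually consistent (residuals ≈ 0); RID is off by 49.4 km.

RID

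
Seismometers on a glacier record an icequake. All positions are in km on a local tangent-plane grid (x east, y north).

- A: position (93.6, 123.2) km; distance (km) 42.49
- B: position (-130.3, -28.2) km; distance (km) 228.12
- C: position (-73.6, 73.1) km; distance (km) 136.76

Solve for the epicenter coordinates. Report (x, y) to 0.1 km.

Circle about each station: (x − 93.6)² + (y − 123.2)² = 42.49²; (x + 130.3)² + (y + 28.2)² = 228.12²; (x + 73.6)² + (y − 73.1)² = 136.76².
Subtracting pairs of circle equations eliminates x²+y² and gives linear equations (the radical axes):
-447.8 x − 302.8 y = -56399.20
-334.4 x − 100.2 y = -30076.53
Solving the 2×2 system: x ≈ 61.3, y ≈ 95.6 km.

x ≈ 61.3 km, y ≈ 95.6 km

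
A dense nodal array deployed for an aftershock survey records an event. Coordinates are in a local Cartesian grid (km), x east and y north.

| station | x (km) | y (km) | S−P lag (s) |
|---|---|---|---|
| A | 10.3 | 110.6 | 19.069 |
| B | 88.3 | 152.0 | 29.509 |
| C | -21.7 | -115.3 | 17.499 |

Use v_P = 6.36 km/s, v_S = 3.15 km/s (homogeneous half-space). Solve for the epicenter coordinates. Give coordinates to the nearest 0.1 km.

-3.6 km east, -7.6 km north

Distance from S−P lag: d = Δt · v_P v_S / (v_P − v_S) = Δt · (6.36·3.15)/(6.36−3.15) ≈ 6.2411·Δt.
So d_A = 119.01, d_B = 184.17, d_C = 109.21 km.
Circle about each station: (x − 10.3)² + (y − 110.6)² = 119.01²; (x − 88.3)² + (y − 152.0)² = 184.17²; (x + 21.7)² + (y + 115.3)² = 109.21².
Subtracting the A equation from the B and C equations removes the quadratic terms:
156.0 x + 82.8 y = -1192.77
-64.0 x − 451.8 y = 3663.09
Solving the 2×2 system: x ≈ -3.6, y ≈ -7.6 km.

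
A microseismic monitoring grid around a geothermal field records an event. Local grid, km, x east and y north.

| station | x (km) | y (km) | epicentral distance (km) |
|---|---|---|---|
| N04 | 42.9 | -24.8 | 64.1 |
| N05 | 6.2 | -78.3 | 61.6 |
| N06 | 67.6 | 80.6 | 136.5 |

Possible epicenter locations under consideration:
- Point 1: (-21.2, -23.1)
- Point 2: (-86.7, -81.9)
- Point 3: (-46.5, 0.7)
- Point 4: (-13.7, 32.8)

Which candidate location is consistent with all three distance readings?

For each candidate, compare |candidate − station| to the reported distance:
Point 1: residuals N04 0.0, N05 0.0, N06 0.0 → max 0.0 km
Point 2: residuals N04 77.5, N05 31.4, N06 87.6 → max 87.6 km
Point 3: residuals N04 28.9, N05 33.4, N06 2.8 → max 33.4 km
Point 4: residuals N04 16.7, N05 51.3, N06 42.2 → max 51.3 km
Only Point 1 has all residuals ≈ 0.

Point 1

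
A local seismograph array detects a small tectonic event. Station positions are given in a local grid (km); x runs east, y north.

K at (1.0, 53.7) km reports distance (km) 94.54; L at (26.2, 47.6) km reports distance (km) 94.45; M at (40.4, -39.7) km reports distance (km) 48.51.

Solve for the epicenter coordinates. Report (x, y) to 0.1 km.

Circle about each station: (x − 1.0)² + (y − 53.7)² = 94.54²; (x − 26.2)² + (y − 47.6)² = 94.45²; (x − 40.4)² + (y + 39.7)² = 48.51².
Subtracting the K equation from the L and M equations removes the quadratic terms:
50.4 x − 12.2 y = 84.52
78.8 x − 186.8 y = 6908.15
Solving the 2×2 system: x ≈ -8.1, y ≈ -40.4 km.
Check against K (with the unrounded x, y): √((x − 1.0)²+(y − 53.7)²) = 94.54 ≈ 94.54 km. ✓

x ≈ -8.1 km, y ≈ -40.4 km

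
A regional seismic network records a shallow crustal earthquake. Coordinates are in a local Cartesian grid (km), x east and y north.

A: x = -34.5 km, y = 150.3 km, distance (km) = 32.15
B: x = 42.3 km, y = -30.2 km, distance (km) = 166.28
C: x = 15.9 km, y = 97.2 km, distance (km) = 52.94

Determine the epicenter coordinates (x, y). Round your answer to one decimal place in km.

x ≈ -32.7 km, y ≈ 118.2 km

Circle about each station: (x + 34.5)² + (y − 150.3)² = 32.15²; (x − 42.3)² + (y + 30.2)² = 166.28²; (x − 15.9)² + (y − 97.2)² = 52.94².
Subtracting the A equation from the B and C equations removes the quadratic terms:
153.6 x − 361.0 y = -47694.43
100.8 x − 106.2 y = -15848.71
Solving the 2×2 system: x ≈ -32.7, y ≈ 118.2 km.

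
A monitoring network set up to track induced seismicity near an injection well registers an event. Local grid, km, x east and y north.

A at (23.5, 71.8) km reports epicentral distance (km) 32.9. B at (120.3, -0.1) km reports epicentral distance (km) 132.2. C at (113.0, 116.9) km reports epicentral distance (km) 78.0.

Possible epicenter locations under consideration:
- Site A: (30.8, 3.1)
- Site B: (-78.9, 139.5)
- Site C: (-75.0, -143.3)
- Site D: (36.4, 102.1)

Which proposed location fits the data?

Site D

For each candidate, compare |candidate − station| to the reported distance:
Site A: residuals A 36.2, B 42.6, C 62.4 → max 62.4 km
Site B: residuals A 89.9, B 111.0, C 115.2 → max 115.2 km
Site C: residuals A 203.7, B 110.0, C 243.0 → max 243.0 km
Site D: residuals A 0.0, B 0.0, C 0.0 → max 0.0 km
Only Site D has all residuals ≈ 0.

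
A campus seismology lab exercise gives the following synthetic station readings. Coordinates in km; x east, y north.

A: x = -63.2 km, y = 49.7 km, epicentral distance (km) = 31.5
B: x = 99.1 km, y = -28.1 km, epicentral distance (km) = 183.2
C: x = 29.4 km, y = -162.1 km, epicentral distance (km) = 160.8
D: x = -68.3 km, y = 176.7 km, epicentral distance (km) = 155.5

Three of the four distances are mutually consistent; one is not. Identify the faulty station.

C

Solve using three stations at a time. Using A, B, D (subtract circle equations pairwise → linear system) gives (x, y) ≈ (-77.3, 21.4).
Distances from that point to each station vs reported:
  A: calculated 31.6 vs reported 31.5 → residual 0.1 km
  B: calculated 183.2 vs reported 183.2 → residual 0.0 km
  C: calculated 212.3 vs reported 160.8 → residual 51.5 km
  D: calculated 155.5 vs reported 155.5 → residual 0.0 km
A, B, D are mutually consistent (residuals ≈ 0); C is off by 51.5 km.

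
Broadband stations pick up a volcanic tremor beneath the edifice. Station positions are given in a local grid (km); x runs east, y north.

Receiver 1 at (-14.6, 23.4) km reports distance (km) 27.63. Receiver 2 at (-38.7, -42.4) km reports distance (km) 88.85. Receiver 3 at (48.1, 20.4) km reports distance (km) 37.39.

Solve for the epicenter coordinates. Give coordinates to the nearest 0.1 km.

x ≈ 12.1 km, y ≈ 30.5 km

Circle about each station: (x + 14.6)² + (y − 23.4)² = 27.63²; (x + 38.7)² + (y + 42.4)² = 88.85²; (x − 48.1)² + (y − 20.4)² = 37.39².
Subtracting the Receiver 1 equation from the Receiver 2 and Receiver 3 equations removes the quadratic terms:
-48.2 x − 131.6 y = -4596.18
125.4 x − 6.0 y = 1334.45
Solving the 2×2 system: x ≈ 12.1, y ≈ 30.5 km.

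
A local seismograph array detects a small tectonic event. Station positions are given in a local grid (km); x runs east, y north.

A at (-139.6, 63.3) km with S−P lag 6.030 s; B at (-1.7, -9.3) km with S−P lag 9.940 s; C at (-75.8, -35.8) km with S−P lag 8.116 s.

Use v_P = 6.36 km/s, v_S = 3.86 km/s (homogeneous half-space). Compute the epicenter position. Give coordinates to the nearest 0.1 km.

Distance from S−P lag: d = Δt · v_P v_S / (v_P − v_S) = Δt · (6.36·3.86)/(6.36−3.86) ≈ 9.8198·Δt.
So d_A = 59.21, d_B = 97.61, d_C = 79.70 km.
Circle about each station: (x + 139.6)² + (y − 63.3)² = 59.21²; (x + 1.7)² + (y + 9.3)² = 97.61²; (x + 75.8)² + (y + 35.8)² = 79.70².
Subtracting pairs of circle equations eliminates x²+y² and gives linear equations (the radical axes):
275.8 x − 145.2 y = -29427.56
127.6 x − 198.2 y = -19314.04
Solving the 2×2 system: x ≈ -83.8, y ≈ 43.5 km.

x ≈ -83.8 km, y ≈ 43.5 km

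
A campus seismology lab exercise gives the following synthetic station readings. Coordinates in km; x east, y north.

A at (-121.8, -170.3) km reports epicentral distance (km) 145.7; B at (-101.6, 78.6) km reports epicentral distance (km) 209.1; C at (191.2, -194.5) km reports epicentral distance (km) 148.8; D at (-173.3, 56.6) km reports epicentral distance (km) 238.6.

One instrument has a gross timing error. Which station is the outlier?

Solve using three stations at a time. Using A, B, D (subtract circle equations pairwise → linear system) gives (x, y) ≈ (6.3, -100.6).
Distances from that point to each station vs reported:
  A: calculated 145.8 vs reported 145.7 → residual 0.1 km
  B: calculated 209.2 vs reported 209.1 → residual 0.1 km
  C: calculated 207.4 vs reported 148.8 → residual 58.6 km
  D: calculated 238.7 vs reported 238.6 → residual 0.1 km
A, B, D are mutually consistent (residuals ≈ 0); C is off by 58.6 km.

C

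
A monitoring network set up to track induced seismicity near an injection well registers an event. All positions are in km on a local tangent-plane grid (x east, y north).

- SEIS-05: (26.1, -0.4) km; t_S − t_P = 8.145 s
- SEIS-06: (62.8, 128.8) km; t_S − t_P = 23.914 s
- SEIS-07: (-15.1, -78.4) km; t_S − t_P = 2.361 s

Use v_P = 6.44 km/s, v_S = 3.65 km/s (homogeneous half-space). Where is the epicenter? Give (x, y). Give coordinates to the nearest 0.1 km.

Distance from S−P lag: d = Δt · v_P v_S / (v_P − v_S) = Δt · (6.44·3.65)/(6.44−3.65) ≈ 8.4251·Δt.
So d_SEIS-05 = 68.62, d_SEIS-06 = 201.48, d_SEIS-07 = 19.89 km.
Circle about each station: (x − 26.1)² + (y + 0.4)² = 68.62²; (x − 62.8)² + (y − 128.8)² = 201.48²; (x + 15.1)² + (y + 78.4)² = 19.89².
Subtracting the SEIS-05 equation from the SEIS-06 and SEIS-07 equations removes the quadratic terms:
73.4 x + 258.4 y = -16033.58
-82.4 x − 156.0 y = 10006.29
Solving the 2×2 system: x ≈ -8.6, y ≈ -59.6 km.

(-8.6, -59.6)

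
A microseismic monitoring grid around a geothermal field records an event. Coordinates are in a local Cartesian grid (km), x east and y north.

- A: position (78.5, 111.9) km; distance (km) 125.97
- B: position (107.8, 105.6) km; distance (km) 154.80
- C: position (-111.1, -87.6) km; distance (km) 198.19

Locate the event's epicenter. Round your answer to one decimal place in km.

(-46.9, 99.9)

Circle about each station: (x − 78.5)² + (y − 111.9)² = 125.97²; (x − 107.8)² + (y − 105.6)² = 154.80²; (x + 111.1)² + (y + 87.6)² = 198.19².
Subtracting pairs of circle equations eliminates x²+y² and gives linear equations (the radical axes):
58.6 x − 12.6 y = -4006.26
-379.2 x − 399.0 y = -22077.73
Solving the 2×2 system: x ≈ -46.9, y ≈ 99.9 km.
Check against A (with the unrounded x, y): √((x − 78.5)²+(y − 111.9)²) = 125.96 ≈ 125.97 km. ✓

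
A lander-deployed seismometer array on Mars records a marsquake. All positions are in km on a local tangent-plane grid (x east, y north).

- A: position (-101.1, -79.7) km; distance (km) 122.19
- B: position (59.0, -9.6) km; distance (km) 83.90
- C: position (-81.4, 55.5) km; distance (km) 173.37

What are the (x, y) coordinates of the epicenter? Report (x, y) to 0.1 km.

Circle about each station: (x + 101.1)² + (y + 79.7)² = 122.19²; (x − 59.0)² + (y + 9.6)² = 83.90²; (x + 81.4)² + (y − 55.5)² = 173.37².
Subtracting the A equation from the B and C equations removes the quadratic terms:
320.2 x + 140.2 y = -5108.95
39.4 x + 270.4 y = -21993.85
Solving the 2×2 system: x ≈ 21.0, y ≈ -84.4 km.

21.0 km east, -84.4 km north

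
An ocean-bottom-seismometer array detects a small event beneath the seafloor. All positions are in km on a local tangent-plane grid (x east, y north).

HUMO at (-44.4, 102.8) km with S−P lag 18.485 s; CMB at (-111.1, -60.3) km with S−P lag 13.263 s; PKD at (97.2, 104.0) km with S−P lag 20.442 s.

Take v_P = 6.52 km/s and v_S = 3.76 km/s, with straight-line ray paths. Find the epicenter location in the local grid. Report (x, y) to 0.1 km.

Distance from S−P lag: d = Δt · v_P v_S / (v_P − v_S) = Δt · (6.52·3.76)/(6.52−3.76) ≈ 8.8823·Δt.
So d_HUMO = 164.19, d_CMB = 117.81, d_PKD = 181.57 km.
Circle about each station: (x + 44.4)² + (y − 102.8)² = 164.19²; (x + 111.1)² + (y + 60.3)² = 117.81²; (x − 97.2)² + (y − 104.0)² = 181.57².
Subtracting the HUMO equation from the CMB and PKD equations removes the quadratic terms:
-133.4 x − 326.2 y = 16519.26
283.2 x + 2.4 y = 1715.33
Solving the 2×2 system: x ≈ 6.5, y ≈ -53.3 km.

(6.5, -53.3)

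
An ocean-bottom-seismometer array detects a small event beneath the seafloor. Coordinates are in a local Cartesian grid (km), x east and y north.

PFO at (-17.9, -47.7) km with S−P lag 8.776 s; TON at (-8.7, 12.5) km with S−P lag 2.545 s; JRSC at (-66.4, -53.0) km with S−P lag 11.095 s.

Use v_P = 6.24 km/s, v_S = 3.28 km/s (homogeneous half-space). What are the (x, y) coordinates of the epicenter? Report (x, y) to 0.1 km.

x ≈ -26.3 km, y ≈ 12.4 km

Distance from S−P lag: d = Δt · v_P v_S / (v_P − v_S) = Δt · (6.24·3.28)/(6.24−3.28) ≈ 6.9146·Δt.
So d_PFO = 60.68, d_TON = 17.60, d_JRSC = 76.72 km.
Circle about each station: (x + 17.9)² + (y + 47.7)² = 60.68²; (x + 8.7)² + (y − 12.5)² = 17.60²; (x + 66.4)² + (y + 53.0)² = 76.72².
Subtracting the PFO equation from the TON and JRSC equations removes the quadratic terms:
18.4 x + 120.4 y = 1008.54
-97.0 x − 10.6 y = 2418.36
Solving the 2×2 system: x ≈ -26.3, y ≈ 12.4 km.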